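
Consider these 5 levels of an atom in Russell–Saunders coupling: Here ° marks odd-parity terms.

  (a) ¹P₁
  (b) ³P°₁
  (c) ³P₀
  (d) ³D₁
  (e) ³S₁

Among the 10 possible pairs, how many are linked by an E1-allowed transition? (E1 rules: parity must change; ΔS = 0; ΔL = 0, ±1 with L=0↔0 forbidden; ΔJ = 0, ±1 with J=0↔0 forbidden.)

3

(a)–(b): forbidden (ΔS).
(a)–(c): forbidden (parity, ΔS).
(a)–(d): forbidden (parity, ΔS).
(a)–(e): forbidden (parity, ΔS).
(b)–(c): allowed.
(b)–(d): allowed.
(b)–(e): allowed.
(c)–(d): forbidden (parity).
(c)–(e): forbidden (parity).
(d)–(e): forbidden (parity, ΔL).
Allowed pairs: 3 of 10.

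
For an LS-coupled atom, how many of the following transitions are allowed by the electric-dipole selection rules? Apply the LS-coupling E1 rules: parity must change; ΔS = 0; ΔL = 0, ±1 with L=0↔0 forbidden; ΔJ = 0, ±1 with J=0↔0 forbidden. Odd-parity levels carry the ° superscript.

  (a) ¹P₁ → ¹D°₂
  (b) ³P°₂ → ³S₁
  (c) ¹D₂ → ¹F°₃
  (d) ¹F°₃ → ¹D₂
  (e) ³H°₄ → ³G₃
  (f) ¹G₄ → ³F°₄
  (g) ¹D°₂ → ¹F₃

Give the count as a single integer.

(a) allowed
(b) allowed
(c) allowed
(d) allowed
(e) allowed
(f) forbidden (ΔS fails)
(g) allowed
Total allowed: 6 of 7.

6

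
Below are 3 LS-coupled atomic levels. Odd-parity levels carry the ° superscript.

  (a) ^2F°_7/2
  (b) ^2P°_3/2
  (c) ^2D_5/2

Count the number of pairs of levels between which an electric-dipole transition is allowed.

(a)–(b): forbidden (parity, ΔL, ΔJ).
(a)–(c): allowed.
(b)–(c): allowed.
Allowed pairs: 2 of 3.

2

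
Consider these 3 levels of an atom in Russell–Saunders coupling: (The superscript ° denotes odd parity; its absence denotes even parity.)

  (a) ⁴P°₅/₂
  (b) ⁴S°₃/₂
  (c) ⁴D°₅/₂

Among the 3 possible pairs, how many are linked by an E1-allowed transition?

0

(a)–(b): forbidden (parity).
(a)–(c): forbidden (parity).
(b)–(c): forbidden (parity, ΔL).
Allowed pairs: 0 of 3.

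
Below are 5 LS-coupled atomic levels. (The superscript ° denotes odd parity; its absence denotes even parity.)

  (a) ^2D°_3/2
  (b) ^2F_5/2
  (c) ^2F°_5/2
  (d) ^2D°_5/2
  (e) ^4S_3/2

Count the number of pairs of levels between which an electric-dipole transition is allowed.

(a)–(b): allowed.
(a)–(c): forbidden (parity).
(a)–(d): forbidden (parity).
(a)–(e): forbidden (ΔS, ΔL).
(b)–(c): allowed.
(b)–(d): allowed.
(b)–(e): forbidden (parity, ΔS, ΔL).
(c)–(d): forbidden (parity).
(c)–(e): forbidden (ΔS, ΔL).
(d)–(e): forbidden (ΔS, ΔL).
Allowed pairs: 3 of 10.

3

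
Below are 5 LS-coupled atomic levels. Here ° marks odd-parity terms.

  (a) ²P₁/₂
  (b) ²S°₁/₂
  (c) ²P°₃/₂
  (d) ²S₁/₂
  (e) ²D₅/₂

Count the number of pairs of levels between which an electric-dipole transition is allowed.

(a)–(b): allowed.
(a)–(c): allowed.
(a)–(d): forbidden (parity).
(a)–(e): forbidden (parity, ΔJ).
(b)–(c): forbidden (parity).
(b)–(d): forbidden (ΔL).
(b)–(e): forbidden (ΔL, ΔJ).
(c)–(d): allowed.
(c)–(e): allowed.
(d)–(e): forbidden (parity, ΔL, ΔJ).
Allowed pairs: 4 of 10.

4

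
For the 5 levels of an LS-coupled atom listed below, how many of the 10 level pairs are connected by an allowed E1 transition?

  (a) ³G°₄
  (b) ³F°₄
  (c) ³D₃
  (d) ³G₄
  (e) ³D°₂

4

(a)–(b): forbidden (parity).
(a)–(c): forbidden (ΔL).
(a)–(d): allowed.
(a)–(e): forbidden (parity, ΔL, ΔJ).
(b)–(c): allowed.
(b)–(d): allowed.
(b)–(e): forbidden (parity, ΔJ).
(c)–(d): forbidden (parity, ΔL).
(c)–(e): allowed.
(d)–(e): forbidden (ΔL, ΔJ).
Allowed pairs: 4 of 10.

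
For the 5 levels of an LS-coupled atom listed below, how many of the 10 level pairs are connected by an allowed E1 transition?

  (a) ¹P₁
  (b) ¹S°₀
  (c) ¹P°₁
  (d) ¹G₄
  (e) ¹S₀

(a)–(b): allowed.
(a)–(c): allowed.
(a)–(d): forbidden (parity, ΔL, ΔJ).
(a)–(e): forbidden (parity).
(b)–(c): forbidden (parity).
(b)–(d): forbidden (ΔL, ΔJ).
(b)–(e): forbidden (ΔL, ΔJ).
(c)–(d): forbidden (ΔL, ΔJ).
(c)–(e): allowed.
(d)–(e): forbidden (parity, ΔL, ΔJ).
Allowed pairs: 3 of 10.

3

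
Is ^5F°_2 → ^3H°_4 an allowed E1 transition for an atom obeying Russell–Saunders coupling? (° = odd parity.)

Parity must change: odd → odd — violated.
ΔL = 0, ±1 (not L=0↔0): L: 3 → 5, ΔL = +2 — violated.
ΔS = 0: S: 2 → 1 — violated.
ΔJ = 0, ±1 (not J=0↔0): J: 2 → 4, ΔJ = +2 — violated.
Rule(s) violated: parity, ΔS, ΔL, ΔJ.

forbidden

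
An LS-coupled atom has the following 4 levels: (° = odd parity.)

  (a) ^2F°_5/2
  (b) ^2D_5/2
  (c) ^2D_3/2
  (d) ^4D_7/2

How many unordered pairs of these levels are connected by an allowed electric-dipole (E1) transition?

2

(a)–(b): allowed.
(a)–(c): allowed.
(a)–(d): forbidden (ΔS).
(b)–(c): forbidden (parity).
(b)–(d): forbidden (parity, ΔS).
(c)–(d): forbidden (parity, ΔS, ΔJ).
Allowed pairs: 2 of 6.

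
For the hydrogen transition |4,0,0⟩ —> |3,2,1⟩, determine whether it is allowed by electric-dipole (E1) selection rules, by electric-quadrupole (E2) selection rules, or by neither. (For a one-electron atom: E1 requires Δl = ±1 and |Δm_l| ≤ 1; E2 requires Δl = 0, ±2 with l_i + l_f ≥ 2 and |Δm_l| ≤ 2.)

E2

Δl = 2 − 0 = +2; l_i + l_f = 2.
Δm_l = +1.
E1 (Δl = ±1, |Δm_l| ≤ 1): not satisfied.
E2 (Δl = 0,±2, l_i+l_f ≥ 2, |Δm_l| ≤ 2): satisfied.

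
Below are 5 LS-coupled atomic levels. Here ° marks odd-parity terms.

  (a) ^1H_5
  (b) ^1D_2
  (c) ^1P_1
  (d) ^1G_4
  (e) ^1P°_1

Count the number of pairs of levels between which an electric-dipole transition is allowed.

(a)–(b): forbidden (parity, ΔL, ΔJ).
(a)–(c): forbidden (parity, ΔL, ΔJ).
(a)–(d): forbidden (parity).
(a)–(e): forbidden (ΔL, ΔJ).
(b)–(c): forbidden (parity).
(b)–(d): forbidden (parity, ΔL, ΔJ).
(b)–(e): allowed.
(c)–(d): forbidden (parity, ΔL, ΔJ).
(c)–(e): allowed.
(d)–(e): forbidden (ΔL, ΔJ).
Allowed pairs: 2 of 10.

2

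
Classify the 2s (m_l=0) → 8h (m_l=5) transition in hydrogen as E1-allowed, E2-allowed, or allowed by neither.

neither

Δl = 5 − 0 = +5; l_i + l_f = 5.
Δm_l = +5.
E1 (Δl = ±1, |Δm_l| ≤ 1): not satisfied.
E2 (Δl = 0,±2, l_i+l_f ≥ 2, |Δm_l| ≤ 2): not satisfied.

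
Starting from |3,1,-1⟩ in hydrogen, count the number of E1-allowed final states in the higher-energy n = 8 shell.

E1 requires Δl = ±1, so l_f ∈ {0, 2}; with 0 ≤ l_f ≤ n_f−1 = 7, the allowed l_f values are {0, 2}.
For l_f = 0: m_f ∈ {m_i−1, m_i, m_i+1} ∩ [−0, 0] = {0} → 1 state.
For l_f = 2: m_f ∈ {m_i−1, m_i, m_i+1} ∩ [−2, 2] = {-2, -1, 0} → 3 states.
Total: 4.

4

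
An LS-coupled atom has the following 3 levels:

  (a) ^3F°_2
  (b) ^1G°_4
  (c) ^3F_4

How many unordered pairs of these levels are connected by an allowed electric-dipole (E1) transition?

0

(a)–(b): forbidden (parity, ΔS, ΔJ).
(a)–(c): forbidden (ΔJ).
(b)–(c): forbidden (ΔS).
Allowed pairs: 0 of 3.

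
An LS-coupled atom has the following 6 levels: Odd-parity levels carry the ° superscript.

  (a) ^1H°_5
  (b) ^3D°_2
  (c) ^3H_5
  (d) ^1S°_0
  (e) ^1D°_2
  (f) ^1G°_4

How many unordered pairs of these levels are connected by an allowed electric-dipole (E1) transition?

(a)–(b): forbidden (parity, ΔS, ΔL, ΔJ).
(a)–(c): forbidden (ΔS).
(a)–(d): forbidden (parity, ΔL, ΔJ).
(a)–(e): forbidden (parity, ΔL, ΔJ).
(a)–(f): forbidden (parity).
(b)–(c): forbidden (ΔL, ΔJ).
(b)–(d): forbidden (parity, ΔS, ΔL, ΔJ).
(b)–(e): forbidden (parity, ΔS).
(b)–(f): forbidden (parity, ΔS, ΔL, ΔJ).
(c)–(d): forbidden (ΔS, ΔL, ΔJ).
(c)–(e): forbidden (ΔS, ΔL, ΔJ).
(c)–(f): forbidden (ΔS).
(d)–(e): forbidden (parity, ΔL, ΔJ).
(d)–(f): forbidden (parity, ΔL, ΔJ).
(e)–(f): forbidden (parity, ΔL, ΔJ).
Allowed pairs: 0 of 15.

0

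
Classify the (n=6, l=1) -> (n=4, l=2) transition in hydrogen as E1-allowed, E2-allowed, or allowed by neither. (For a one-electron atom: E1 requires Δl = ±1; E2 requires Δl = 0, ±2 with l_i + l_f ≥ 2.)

E1

Δl = 2 − 1 = +1; l_i + l_f = 3.
E1 (Δl = ±1): satisfied.
E2 (Δl = 0,±2, l_i+l_f ≥ 2): not satisfied.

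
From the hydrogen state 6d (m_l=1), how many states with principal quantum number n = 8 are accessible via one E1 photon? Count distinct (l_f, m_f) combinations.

5

E1 requires Δl = ±1, so l_f ∈ {1, 3}; with 0 ≤ l_f ≤ n_f−1 = 7, the allowed l_f values are {1, 3}.
For l_f = 1: m_f ∈ {m_i−1, m_i, m_i+1} ∩ [−1, 1] = {0, 1} → 2 states.
For l_f = 3: m_f ∈ {m_i−1, m_i, m_i+1} ∩ [−3, 3] = {0, 1, 2} → 3 states.
Total: 5.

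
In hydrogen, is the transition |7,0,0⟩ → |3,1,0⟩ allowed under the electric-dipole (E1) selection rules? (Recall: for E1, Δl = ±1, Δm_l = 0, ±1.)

Δl = 1 − 0 = +1; the E1 rule Δl = ±1 is passes.
Δm_l = 0 − (0) = +0. E1 requires Δm_l = 0, ±1: passes.
All E1 selection rules are satisfied.

allowed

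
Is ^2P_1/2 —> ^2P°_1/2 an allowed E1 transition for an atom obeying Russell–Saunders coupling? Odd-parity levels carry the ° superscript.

allowed

ΔS = 0: S: 1/2 → 1/2 — passes.
ΔL = 0, ±1 (not L=0↔0): L: 1 → 1, ΔL = +0 — passes.
Parity must change: even → odd — passes.
ΔJ = 0, ±1 (not J=0↔0): J: 1/2 → 1/2, ΔJ = +0 — passes.
All four E1 rules are satisfied.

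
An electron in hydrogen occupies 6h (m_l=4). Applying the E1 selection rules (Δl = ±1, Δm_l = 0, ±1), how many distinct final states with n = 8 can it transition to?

E1 requires Δl = ±1, so l_f ∈ {4, 6}; with 0 ≤ l_f ≤ n_f−1 = 7, the allowed l_f values are {4, 6}.
For l_f = 4: m_f ∈ {m_i−1, m_i, m_i+1} ∩ [−4, 4] = {3, 4} → 2 states.
For l_f = 6: m_f ∈ {m_i−1, m_i, m_i+1} ∩ [−6, 6] = {3, 4, 5} → 3 states.
Total: 5.

5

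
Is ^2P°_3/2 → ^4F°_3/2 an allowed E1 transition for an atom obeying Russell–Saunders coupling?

forbidden

ΔJ = 0, ±1 (not J=0↔0): J: 3/2 → 3/2, ΔJ = +0 — passes.
ΔS = 0: S: 1/2 → 3/2 — fails.
Parity must change: odd → odd — fails.
ΔL = 0, ±1 (not L=0↔0): L: 1 → 3, ΔL = +2 — fails.
Rule(s) violated: parity, ΔS, ΔL.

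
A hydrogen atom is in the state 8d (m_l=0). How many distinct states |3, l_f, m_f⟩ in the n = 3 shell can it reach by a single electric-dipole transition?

E1 requires Δl = ±1, so l_f ∈ {1, 3}; with 0 ≤ l_f ≤ n_f−1 = 2, the allowed l_f values are {1}.
For l_f = 1: m_f ∈ {m_i−1, m_i, m_i+1} ∩ [−1, 1] = {-1, 0, 1} → 3 states.
Total: 3.

3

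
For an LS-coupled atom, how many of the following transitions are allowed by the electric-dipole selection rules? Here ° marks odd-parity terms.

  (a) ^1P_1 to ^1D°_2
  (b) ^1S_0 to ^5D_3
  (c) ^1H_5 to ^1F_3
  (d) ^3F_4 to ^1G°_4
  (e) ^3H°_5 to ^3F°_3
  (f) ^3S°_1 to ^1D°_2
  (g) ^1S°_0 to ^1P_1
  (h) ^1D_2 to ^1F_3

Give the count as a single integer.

(a) allowed
(b) forbidden (parity, ΔS, ΔL, ΔJ fail)
(c) forbidden (parity, ΔL, ΔJ fail)
(d) forbidden (ΔS fails)
(e) forbidden (parity, ΔL, ΔJ fail)
(f) forbidden (parity, ΔS, ΔL fail)
(g) allowed
(h) forbidden (parity fails)
Total allowed: 2 of 8.

2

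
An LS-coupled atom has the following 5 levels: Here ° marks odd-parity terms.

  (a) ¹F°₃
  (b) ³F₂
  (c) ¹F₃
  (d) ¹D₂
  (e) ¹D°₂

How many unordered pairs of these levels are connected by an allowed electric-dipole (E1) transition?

4

(a)–(b): forbidden (ΔS).
(a)–(c): allowed.
(a)–(d): allowed.
(a)–(e): forbidden (parity).
(b)–(c): forbidden (parity, ΔS).
(b)–(d): forbidden (parity, ΔS).
(b)–(e): forbidden (ΔS).
(c)–(d): forbidden (parity).
(c)–(e): allowed.
(d)–(e): allowed.
Allowed pairs: 4 of 10.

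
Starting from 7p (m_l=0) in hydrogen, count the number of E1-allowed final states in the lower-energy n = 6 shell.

E1 requires Δl = ±1, so l_f ∈ {0, 2}; with 0 ≤ l_f ≤ n_f−1 = 5, the allowed l_f values are {0, 2}.
For l_f = 0: m_f ∈ {m_i−1, m_i, m_i+1} ∩ [−0, 0] = {0} → 1 state.
For l_f = 2: m_f ∈ {m_i−1, m_i, m_i+1} ∩ [−2, 2] = {-1, 0, 1} → 3 states.
Total: 4.

4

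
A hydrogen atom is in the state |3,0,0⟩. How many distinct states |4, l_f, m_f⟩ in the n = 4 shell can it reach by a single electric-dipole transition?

E1 requires Δl = ±1, so l_f ∈ {-1, 1}; with 0 ≤ l_f ≤ n_f−1 = 3, the allowed l_f values are {1}.
For l_f = 1: m_f ∈ {m_i−1, m_i, m_i+1} ∩ [−1, 1] = {-1, 0, 1} → 3 states.
Total: 3.

3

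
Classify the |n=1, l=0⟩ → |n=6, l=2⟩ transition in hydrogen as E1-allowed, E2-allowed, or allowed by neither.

Δl = 2 − 0 = +2; l_i + l_f = 2.
E1 (Δl = ±1): not satisfied.
E2 (Δl = 0,±2, l_i+l_f ≥ 2): satisfied.

E2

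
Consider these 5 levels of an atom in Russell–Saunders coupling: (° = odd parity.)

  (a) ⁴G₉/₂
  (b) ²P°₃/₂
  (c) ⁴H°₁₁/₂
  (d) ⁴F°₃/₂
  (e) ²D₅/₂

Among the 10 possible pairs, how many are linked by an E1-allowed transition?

(a)–(b): forbidden (ΔS, ΔL, ΔJ).
(a)–(c): allowed.
(a)–(d): forbidden (ΔJ).
(a)–(e): forbidden (parity, ΔS, ΔL, ΔJ).
(b)–(c): forbidden (parity, ΔS, ΔL, ΔJ).
(b)–(d): forbidden (parity, ΔS, ΔL).
(b)–(e): allowed.
(c)–(d): forbidden (parity, ΔL, ΔJ).
(c)–(e): forbidden (ΔS, ΔL, ΔJ).
(d)–(e): forbidden (ΔS).
Allowed pairs: 2 of 10.

2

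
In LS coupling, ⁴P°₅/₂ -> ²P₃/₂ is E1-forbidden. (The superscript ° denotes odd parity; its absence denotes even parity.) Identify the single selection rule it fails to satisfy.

the ΔS = 0 rule

Reading off the term symbols: S 3/2→1/2, L 1→1, J 5/2→3/2, parity odd→even.
ΔJ = 0, ±1 (not J=0↔0): J: 5/2 → 3/2, ΔJ = -1 — passes.
Parity must change: odd → even — passes.
ΔL = 0, ±1 (not L=0↔0): L: 1 → 1, ΔL = +0 — passes.
ΔS = 0: S: 3/2 → 1/2 — fails.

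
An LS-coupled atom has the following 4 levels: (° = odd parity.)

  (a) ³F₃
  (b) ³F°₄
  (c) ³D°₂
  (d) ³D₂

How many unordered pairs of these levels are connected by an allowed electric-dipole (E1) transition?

3

(a)–(b): allowed.
(a)–(c): allowed.
(a)–(d): forbidden (parity).
(b)–(c): forbidden (parity, ΔJ).
(b)–(d): forbidden (ΔJ).
(c)–(d): allowed.
Allowed pairs: 3 of 6.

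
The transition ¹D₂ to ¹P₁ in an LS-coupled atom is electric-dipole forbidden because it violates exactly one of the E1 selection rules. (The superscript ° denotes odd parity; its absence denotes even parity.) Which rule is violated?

parity

Parity must change: even → even — violated.
ΔJ = 0, ±1 (not J=0↔0): J: 2 → 1, ΔJ = -1 — satisfied.
ΔL = 0, ±1 (not L=0↔0): L: 2 → 1, ΔL = -1 — satisfied.
ΔS = 0: S: 0 → 0 — satisfied.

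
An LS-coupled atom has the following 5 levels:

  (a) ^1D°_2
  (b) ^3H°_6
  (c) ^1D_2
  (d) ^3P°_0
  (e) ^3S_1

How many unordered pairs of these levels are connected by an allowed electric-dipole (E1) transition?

(a)–(b): forbidden (parity, ΔS, ΔL, ΔJ).
(a)–(c): allowed.
(a)–(d): forbidden (parity, ΔS, ΔJ).
(a)–(e): forbidden (ΔS, ΔL).
(b)–(c): forbidden (ΔS, ΔL, ΔJ).
(b)–(d): forbidden (parity, ΔL, ΔJ).
(b)–(e): forbidden (ΔL, ΔJ).
(c)–(d): forbidden (ΔS, ΔJ).
(c)–(e): forbidden (parity, ΔS, ΔL).
(d)–(e): allowed.
Allowed pairs: 2 of 10.

2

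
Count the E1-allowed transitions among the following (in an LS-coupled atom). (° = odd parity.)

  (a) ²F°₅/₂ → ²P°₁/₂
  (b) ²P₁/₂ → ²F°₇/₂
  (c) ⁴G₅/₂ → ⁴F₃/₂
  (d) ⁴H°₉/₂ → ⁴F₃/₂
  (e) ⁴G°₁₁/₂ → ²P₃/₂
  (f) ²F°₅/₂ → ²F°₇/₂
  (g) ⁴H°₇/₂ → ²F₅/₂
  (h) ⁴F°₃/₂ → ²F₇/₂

0

(a) forbidden (parity, ΔL, ΔJ fail)
(b) forbidden (ΔL, ΔJ fail)
(c) forbidden (parity fails)
(d) forbidden (ΔL, ΔJ fail)
(e) forbidden (ΔS, ΔL, ΔJ fail)
(f) forbidden (parity fails)
(g) forbidden (ΔS, ΔL fail)
(h) forbidden (ΔS, ΔJ fail)
Total allowed: 0 of 8.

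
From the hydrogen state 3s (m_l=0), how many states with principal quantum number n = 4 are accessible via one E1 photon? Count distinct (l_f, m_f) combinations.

E1 requires Δl = ±1, so l_f ∈ {-1, 1}; with 0 ≤ l_f ≤ n_f−1 = 3, the allowed l_f values are {1}.
For l_f = 1: m_f ∈ {m_i−1, m_i, m_i+1} ∩ [−1, 1] = {-1, 0, 1} → 3 states.
Total: 3.

3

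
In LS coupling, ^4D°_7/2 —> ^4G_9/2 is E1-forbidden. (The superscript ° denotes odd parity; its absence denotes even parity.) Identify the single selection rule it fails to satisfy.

Initial level: S=3/2, L=2, J=7/2, parity odd. Final level: S=3/2, L=4, J=9/2, parity even.
Parity must change: odd → even — passes.
ΔS = 0: S: 3/2 → 3/2 — passes.
ΔL = 0, ±1 (not L=0↔0): L: 2 → 4, ΔL = +2 — fails.
ΔJ = 0, ±1 (not J=0↔0): J: 7/2 → 9/2, ΔJ = +1 — passes.

the ΔL = 0, ±1 rule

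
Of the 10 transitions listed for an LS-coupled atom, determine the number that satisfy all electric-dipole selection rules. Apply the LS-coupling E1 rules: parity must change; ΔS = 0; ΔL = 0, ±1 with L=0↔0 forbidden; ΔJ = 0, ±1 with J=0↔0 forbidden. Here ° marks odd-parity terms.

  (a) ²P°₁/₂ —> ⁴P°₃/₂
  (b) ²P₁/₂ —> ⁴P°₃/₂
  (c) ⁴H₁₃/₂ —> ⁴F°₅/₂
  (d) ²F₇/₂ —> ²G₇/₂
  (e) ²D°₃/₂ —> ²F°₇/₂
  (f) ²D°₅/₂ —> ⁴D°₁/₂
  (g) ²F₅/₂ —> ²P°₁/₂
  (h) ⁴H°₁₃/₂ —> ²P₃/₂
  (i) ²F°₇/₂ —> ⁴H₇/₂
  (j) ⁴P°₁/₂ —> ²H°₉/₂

(a) forbidden (parity, ΔS fail)
(b) forbidden (ΔS fails)
(c) forbidden (ΔL, ΔJ fail)
(d) forbidden (parity fails)
(e) forbidden (parity, ΔJ fail)
(f) forbidden (parity, ΔS, ΔJ fail)
(g) forbidden (ΔL, ΔJ fail)
(h) forbidden (ΔS, ΔL, ΔJ fail)
(i) forbidden (ΔS, ΔL fail)
(j) forbidden (parity, ΔS, ΔL, ΔJ fail)
Total allowed: 0 of 10.

0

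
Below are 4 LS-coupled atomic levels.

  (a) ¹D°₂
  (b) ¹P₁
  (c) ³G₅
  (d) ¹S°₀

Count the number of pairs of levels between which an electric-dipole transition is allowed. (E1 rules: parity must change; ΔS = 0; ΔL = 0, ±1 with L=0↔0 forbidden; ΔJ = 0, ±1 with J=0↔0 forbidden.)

2

(a)–(b): allowed.
(a)–(c): forbidden (ΔS, ΔL, ΔJ).
(a)–(d): forbidden (parity, ΔL, ΔJ).
(b)–(c): forbidden (parity, ΔS, ΔL, ΔJ).
(b)–(d): allowed.
(c)–(d): forbidden (ΔS, ΔL, ΔJ).
Allowed pairs: 2 of 6.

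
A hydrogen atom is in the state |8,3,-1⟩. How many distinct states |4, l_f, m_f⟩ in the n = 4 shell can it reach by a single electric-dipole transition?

3

E1 requires Δl = ±1, so l_f ∈ {2, 4}; with 0 ≤ l_f ≤ n_f−1 = 3, the allowed l_f values are {2}.
For l_f = 2: m_f ∈ {m_i−1, m_i, m_i+1} ∩ [−2, 2] = {-2, -1, 0} → 3 states.
Total: 3.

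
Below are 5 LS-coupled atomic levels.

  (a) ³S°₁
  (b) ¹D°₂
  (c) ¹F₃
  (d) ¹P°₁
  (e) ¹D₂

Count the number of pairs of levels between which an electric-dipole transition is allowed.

(a)–(b): forbidden (parity, ΔS, ΔL).
(a)–(c): forbidden (ΔS, ΔL, ΔJ).
(a)–(d): forbidden (parity, ΔS).
(a)–(e): forbidden (ΔS, ΔL).
(b)–(c): allowed.
(b)–(d): forbidden (parity).
(b)–(e): allowed.
(c)–(d): forbidden (ΔL, ΔJ).
(c)–(e): forbidden (parity).
(d)–(e): allowed.
Allowed pairs: 3 of 10.

3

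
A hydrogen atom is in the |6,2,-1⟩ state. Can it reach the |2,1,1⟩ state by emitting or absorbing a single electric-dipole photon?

forbidden

Initial l = 2, final l = 1, so Δl = -1. E1 requires Δl = ±1: ok.
Δm_l = 1 − (-1) = +2. E1 requires Δm_l = 0, ±1: fails.
The transition is electric-dipole forbidden.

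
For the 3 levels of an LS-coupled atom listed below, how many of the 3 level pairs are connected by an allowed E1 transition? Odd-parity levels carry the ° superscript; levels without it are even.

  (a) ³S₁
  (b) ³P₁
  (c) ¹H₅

0

(a)–(b): forbidden (parity).
(a)–(c): forbidden (parity, ΔS, ΔL, ΔJ).
(b)–(c): forbidden (parity, ΔS, ΔL, ΔJ).
Allowed pairs: 0 of 3.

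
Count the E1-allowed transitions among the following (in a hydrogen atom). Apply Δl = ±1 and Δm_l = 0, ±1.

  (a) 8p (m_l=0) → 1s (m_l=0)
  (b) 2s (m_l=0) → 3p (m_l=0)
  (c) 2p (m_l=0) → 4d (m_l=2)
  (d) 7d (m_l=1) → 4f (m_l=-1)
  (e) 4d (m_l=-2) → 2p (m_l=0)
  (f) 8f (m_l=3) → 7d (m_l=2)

(a) allowed
(b) allowed
(c) forbidden — Δm_l = +2 (E1 requires Δm_l = 0, ±1)
(d) forbidden — Δm_l = -2 (E1 requires Δm_l = 0, ±1)
(e) forbidden — Δm_l = +2 (E1 requires Δm_l = 0, ±1)
(f) allowed
Total allowed: 3 of 6.

3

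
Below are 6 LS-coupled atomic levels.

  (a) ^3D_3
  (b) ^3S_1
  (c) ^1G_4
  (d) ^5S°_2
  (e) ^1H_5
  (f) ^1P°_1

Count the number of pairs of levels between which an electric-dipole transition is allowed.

(a)–(b): forbidden (parity, ΔL, ΔJ).
(a)–(c): forbidden (parity, ΔS, ΔL).
(a)–(d): forbidden (ΔS, ΔL).
(a)–(e): forbidden (parity, ΔS, ΔL, ΔJ).
(a)–(f): forbidden (ΔS, ΔJ).
(b)–(c): forbidden (parity, ΔS, ΔL, ΔJ).
(b)–(d): forbidden (ΔS, ΔL).
(b)–(e): forbidden (parity, ΔS, ΔL, ΔJ).
(b)–(f): forbidden (ΔS).
(c)–(d): forbidden (ΔS, ΔL, ΔJ).
(c)–(e): forbidden (parity).
(c)–(f): forbidden (ΔL, ΔJ).
(d)–(e): forbidden (ΔS, ΔL, ΔJ).
(d)–(f): forbidden (parity, ΔS).
(e)–(f): forbidden (ΔL, ΔJ).
Allowed pairs: 0 of 15.

0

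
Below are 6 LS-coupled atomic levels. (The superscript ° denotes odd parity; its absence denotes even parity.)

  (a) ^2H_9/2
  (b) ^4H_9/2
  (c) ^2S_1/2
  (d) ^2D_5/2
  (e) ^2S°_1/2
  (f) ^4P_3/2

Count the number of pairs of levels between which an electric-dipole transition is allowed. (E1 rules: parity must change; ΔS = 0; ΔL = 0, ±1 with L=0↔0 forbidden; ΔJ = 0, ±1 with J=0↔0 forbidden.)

(a)–(b): forbidden (parity, ΔS).
(a)–(c): forbidden (parity, ΔL, ΔJ).
(a)–(d): forbidden (parity, ΔL, ΔJ).
(a)–(e): forbidden (ΔL, ΔJ).
(a)–(f): forbidden (parity, ΔS, ΔL, ΔJ).
(b)–(c): forbidden (parity, ΔS, ΔL, ΔJ).
(b)–(d): forbidden (parity, ΔS, ΔL, ΔJ).
(b)–(e): forbidden (ΔS, ΔL, ΔJ).
(b)–(f): forbidden (parity, ΔL, ΔJ).
(c)–(d): forbidden (parity, ΔL, ΔJ).
(c)–(e): forbidden (ΔL).
(c)–(f): forbidden (parity, ΔS).
(d)–(e): forbidden (ΔL, ΔJ).
(d)–(f): forbidden (parity, ΔS).
(e)–(f): forbidden (ΔS).
Allowed pairs: 0 of 15.

0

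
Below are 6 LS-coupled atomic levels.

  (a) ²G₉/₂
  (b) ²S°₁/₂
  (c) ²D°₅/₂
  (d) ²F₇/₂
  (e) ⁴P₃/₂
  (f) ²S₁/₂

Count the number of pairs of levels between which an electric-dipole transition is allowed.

(a)–(b): forbidden (ΔL, ΔJ).
(a)–(c): forbidden (ΔL, ΔJ).
(a)–(d): forbidden (parity).
(a)–(e): forbidden (parity, ΔS, ΔL, ΔJ).
(a)–(f): forbidden (parity, ΔL, ΔJ).
(b)–(c): forbidden (parity, ΔL, ΔJ).
(b)–(d): forbidden (ΔL, ΔJ).
(b)–(e): forbidden (ΔS).
(b)–(f): forbidden (ΔL).
(c)–(d): allowed.
(c)–(e): forbidden (ΔS).
(c)–(f): forbidden (ΔL, ΔJ).
(d)–(e): forbidden (parity, ΔS, ΔL, ΔJ).
(d)–(f): forbidden (parity, ΔL, ΔJ).
(e)–(f): forbidden (parity, ΔS).
Allowed pairs: 1 of 15.

1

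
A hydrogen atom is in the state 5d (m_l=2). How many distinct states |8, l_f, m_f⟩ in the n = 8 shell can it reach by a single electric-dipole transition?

4

E1 requires Δl = ±1, so l_f ∈ {1, 3}; with 0 ≤ l_f ≤ n_f−1 = 7, the allowed l_f values are {1, 3}.
For l_f = 1: m_f ∈ {m_i−1, m_i, m_i+1} ∩ [−1, 1] = {1} → 1 state.
For l_f = 3: m_f ∈ {m_i−1, m_i, m_i+1} ∩ [−3, 3] = {1, 2, 3} → 3 states.
Total: 4.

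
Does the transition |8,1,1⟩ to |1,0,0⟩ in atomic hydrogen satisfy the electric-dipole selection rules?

allowed

Initial l = 1, final l = 0, so Δl = -1. E1 requires Δl = ±1: ok.
Δm_l = 0 − (1) = -1. E1 requires Δm_l = 0, ±1: ok.
All E1 selection rules are satisfied.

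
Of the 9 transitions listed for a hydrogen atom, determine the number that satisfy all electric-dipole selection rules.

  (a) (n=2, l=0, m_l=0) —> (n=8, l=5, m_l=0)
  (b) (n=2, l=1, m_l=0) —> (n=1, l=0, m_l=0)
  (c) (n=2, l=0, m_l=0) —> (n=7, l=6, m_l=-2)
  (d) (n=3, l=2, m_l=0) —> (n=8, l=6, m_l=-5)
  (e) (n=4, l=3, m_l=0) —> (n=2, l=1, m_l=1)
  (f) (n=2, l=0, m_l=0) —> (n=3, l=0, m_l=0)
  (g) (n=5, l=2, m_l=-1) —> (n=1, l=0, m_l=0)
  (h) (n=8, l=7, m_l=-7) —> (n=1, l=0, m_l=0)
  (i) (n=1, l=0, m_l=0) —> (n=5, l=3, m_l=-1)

(a) forbidden — Δl = +5 (E1 requires Δl = ±1)
(b) allowed
(c) forbidden — Δl = +6 (E1 requires Δl = ±1); Δm_l = -2 (E1 requires Δm_l = 0, ±1)
(d) forbidden — Δl = +4 (E1 requires Δl = ±1); Δm_l = -5 (E1 requires Δm_l = 0, ±1)
(e) forbidden — Δl = -2 (E1 requires Δl = ±1)
(f) forbidden — Δl = +0 (E1 requires Δl = ±1)
(g) forbidden — Δl = -2 (E1 requires Δl = ±1)
(h) forbidden — Δl = -7 (E1 requires Δl = ±1); Δm_l = +7 (E1 requires Δm_l = 0, ±1)
(i) forbidden — Δl = +3 (E1 requires Δl = ±1)
Total allowed: 1 of 9.

1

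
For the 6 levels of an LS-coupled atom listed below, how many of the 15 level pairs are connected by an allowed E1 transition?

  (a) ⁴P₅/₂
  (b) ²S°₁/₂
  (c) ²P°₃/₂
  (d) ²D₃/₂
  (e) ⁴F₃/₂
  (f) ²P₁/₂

(a)–(b): forbidden (ΔS, ΔJ).
(a)–(c): forbidden (ΔS).
(a)–(d): forbidden (parity, ΔS).
(a)–(e): forbidden (parity, ΔL).
(a)–(f): forbidden (parity, ΔS, ΔJ).
(b)–(c): forbidden (parity).
(b)–(d): forbidden (ΔL).
(b)–(e): forbidden (ΔS, ΔL).
(b)–(f): allowed.
(c)–(d): allowed.
(c)–(e): forbidden (ΔS, ΔL).
(c)–(f): allowed.
(d)–(e): forbidden (parity, ΔS).
(d)–(f): forbidden (parity).
(e)–(f): forbidden (parity, ΔS, ΔL).
Allowed pairs: 3 of 15.

3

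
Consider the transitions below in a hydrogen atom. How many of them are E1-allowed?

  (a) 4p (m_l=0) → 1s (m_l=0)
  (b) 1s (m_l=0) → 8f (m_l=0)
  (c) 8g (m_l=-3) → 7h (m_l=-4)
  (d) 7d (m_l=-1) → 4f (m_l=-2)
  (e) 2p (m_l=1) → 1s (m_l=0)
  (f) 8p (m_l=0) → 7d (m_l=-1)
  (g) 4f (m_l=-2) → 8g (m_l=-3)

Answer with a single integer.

6

(a) allowed
(b) forbidden — Δl = +3 (E1 requires Δl = ±1)
(c) allowed
(d) allowed
(e) allowed
(f) allowed
(g) allowed
Total allowed: 6 of 7.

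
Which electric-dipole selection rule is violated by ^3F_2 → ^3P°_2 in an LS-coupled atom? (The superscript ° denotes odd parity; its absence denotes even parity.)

the ΔL = 0, ±1 rule

Reading off the term symbols: S 1→1, L 3→1, J 2→2, parity even→odd.
ΔS = 0: S: 1 → 1 — ✓.
ΔJ = 0, ±1 (not J=0↔0): J: 2 → 2, ΔJ = +0 — ✓.
Parity must change: even → odd — ✓.
ΔL = 0, ±1 (not L=0↔0): L: 3 → 1, ΔL = -2 — ✗.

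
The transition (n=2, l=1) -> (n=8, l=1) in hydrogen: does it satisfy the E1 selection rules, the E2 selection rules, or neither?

Δl = 1 − 1 = +0; l_i + l_f = 2.
E1 (Δl = ±1): not satisfied.
E2 (Δl = 0,±2, l_i+l_f ≥ 2): satisfied.

E2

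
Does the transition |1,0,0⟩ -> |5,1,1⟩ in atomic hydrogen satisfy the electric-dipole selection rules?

Δl = 1 − 0 = +1; the E1 rule Δl = ±1 is ok.
Δm_l = 1 − (0) = +1. E1 requires Δm_l = 0, ±1: ok.
All E1 selection rules are satisfied.

allowed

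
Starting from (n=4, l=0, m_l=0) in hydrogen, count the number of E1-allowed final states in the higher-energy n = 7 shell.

3

E1 requires Δl = ±1, so l_f ∈ {-1, 1}; with 0 ≤ l_f ≤ n_f−1 = 6, the allowed l_f values are {1}.
For l_f = 1: m_f ∈ {m_i−1, m_i, m_i+1} ∩ [−1, 1] = {-1, 0, 1} → 3 states.
Total: 3.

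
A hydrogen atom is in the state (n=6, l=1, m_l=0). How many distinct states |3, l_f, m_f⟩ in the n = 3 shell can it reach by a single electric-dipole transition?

4

E1 requires Δl = ±1, so l_f ∈ {0, 2}; with 0 ≤ l_f ≤ n_f−1 = 2, the allowed l_f values are {0, 2}.
For l_f = 0: m_f ∈ {m_i−1, m_i, m_i+1} ∩ [−0, 0] = {0} → 1 state.
For l_f = 2: m_f ∈ {m_i−1, m_i, m_i+1} ∩ [−2, 2] = {-1, 0, 1} → 3 states.
Total: 4.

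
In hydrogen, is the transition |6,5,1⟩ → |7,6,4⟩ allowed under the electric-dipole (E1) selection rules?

forbidden

Initial l = 5, final l = 6, so Δl = +1. E1 requires Δl = ±1: ok.
Δm_l = 4 − (1) = +3. E1 requires Δm_l = 0, ±1: fails.
The transition is electric-dipole forbidden.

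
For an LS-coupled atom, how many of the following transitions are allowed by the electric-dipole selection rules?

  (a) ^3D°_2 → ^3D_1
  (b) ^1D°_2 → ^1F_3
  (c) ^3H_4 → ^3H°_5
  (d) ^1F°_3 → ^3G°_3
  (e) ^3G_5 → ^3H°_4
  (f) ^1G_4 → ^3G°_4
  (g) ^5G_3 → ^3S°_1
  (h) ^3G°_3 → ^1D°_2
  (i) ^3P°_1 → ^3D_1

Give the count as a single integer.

(a) allowed
(b) allowed
(c) allowed
(d) forbidden (parity, ΔS fail)
(e) allowed
(f) forbidden (ΔS fails)
(g) forbidden (ΔS, ΔL, ΔJ fail)
(h) forbidden (parity, ΔS, ΔL fail)
(i) allowed
Total allowed: 5 of 9.

5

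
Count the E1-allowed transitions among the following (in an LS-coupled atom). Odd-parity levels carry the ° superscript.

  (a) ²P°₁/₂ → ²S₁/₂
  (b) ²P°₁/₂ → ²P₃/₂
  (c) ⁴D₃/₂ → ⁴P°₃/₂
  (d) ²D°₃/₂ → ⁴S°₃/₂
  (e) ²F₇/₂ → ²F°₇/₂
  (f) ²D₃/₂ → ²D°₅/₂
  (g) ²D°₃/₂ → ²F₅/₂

(a) allowed
(b) allowed
(c) allowed
(d) forbidden (parity, ΔS, ΔL fail)
(e) allowed
(f) allowed
(g) allowed
Total allowed: 6 of 7.

6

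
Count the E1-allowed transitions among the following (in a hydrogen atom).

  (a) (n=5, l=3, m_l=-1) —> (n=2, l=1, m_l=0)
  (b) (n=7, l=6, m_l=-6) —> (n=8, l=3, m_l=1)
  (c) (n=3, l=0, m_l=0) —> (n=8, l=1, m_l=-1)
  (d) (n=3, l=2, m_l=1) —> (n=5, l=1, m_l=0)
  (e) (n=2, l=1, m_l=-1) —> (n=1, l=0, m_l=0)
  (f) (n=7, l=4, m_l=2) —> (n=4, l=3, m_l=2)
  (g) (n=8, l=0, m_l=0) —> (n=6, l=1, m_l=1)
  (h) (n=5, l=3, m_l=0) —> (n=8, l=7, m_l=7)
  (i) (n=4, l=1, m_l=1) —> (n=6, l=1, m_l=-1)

5

(a) forbidden — Δl = -2 (E1 requires Δl = ±1)
(b) forbidden — Δl = -3 (E1 requires Δl = ±1); Δm_l = +7 (E1 requires Δm_l = 0, ±1)
(c) allowed
(d) allowed
(e) allowed
(f) allowed
(g) allowed
(h) forbidden — Δl = +4 (E1 requires Δl = ±1); Δm_l = +7 (E1 requires Δm_l = 0, ±1)
(i) forbidden — Δl = +0 (E1 requires Δl = ±1); Δm_l = -2 (E1 requires Δm_l = 0, ±1)
Total allowed: 5 of 9.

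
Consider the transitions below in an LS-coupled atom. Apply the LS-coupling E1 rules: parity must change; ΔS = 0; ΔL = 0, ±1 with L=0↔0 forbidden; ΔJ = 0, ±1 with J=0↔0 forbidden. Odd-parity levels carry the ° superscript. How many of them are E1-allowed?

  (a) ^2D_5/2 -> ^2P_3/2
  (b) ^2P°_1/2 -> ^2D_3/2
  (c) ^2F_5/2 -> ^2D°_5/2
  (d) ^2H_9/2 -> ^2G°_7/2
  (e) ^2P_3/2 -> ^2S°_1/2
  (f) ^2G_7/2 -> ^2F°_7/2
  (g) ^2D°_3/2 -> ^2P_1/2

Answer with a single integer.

(a) forbidden (parity fails)
(b) allowed
(c) allowed
(d) allowed
(e) allowed
(f) allowed
(g) allowed
Total allowed: 6 of 7.

6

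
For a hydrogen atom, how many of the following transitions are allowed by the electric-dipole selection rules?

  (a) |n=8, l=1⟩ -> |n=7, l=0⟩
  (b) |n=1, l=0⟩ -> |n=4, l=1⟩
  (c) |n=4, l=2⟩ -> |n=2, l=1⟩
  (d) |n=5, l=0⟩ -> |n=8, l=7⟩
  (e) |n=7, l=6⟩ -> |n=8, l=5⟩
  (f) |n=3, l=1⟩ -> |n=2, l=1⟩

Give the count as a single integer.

4

(a) allowed
(b) allowed
(c) allowed
(d) forbidden — Δl = +7 (E1 requires Δl = ±1)
(e) allowed
(f) forbidden — Δl = +0 (E1 requires Δl = ±1)
Total allowed: 4 of 6.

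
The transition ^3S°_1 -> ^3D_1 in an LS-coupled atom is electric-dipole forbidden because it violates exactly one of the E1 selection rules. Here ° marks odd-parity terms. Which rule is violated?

the ΔL = 0, ±1 rule

Parity must change: odd → even — ok.
ΔS = 0: S: 1 → 1 — ok.
ΔL = 0, ±1 (not L=0↔0): L: 0 → 2, ΔL = +2 — fails.
ΔJ = 0, ±1 (not J=0↔0): J: 1 → 1, ΔJ = +0 — ok.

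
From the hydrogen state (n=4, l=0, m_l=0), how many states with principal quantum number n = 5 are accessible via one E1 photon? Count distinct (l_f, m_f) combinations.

3

E1 requires Δl = ±1, so l_f ∈ {-1, 1}; with 0 ≤ l_f ≤ n_f−1 = 4, the allowed l_f values are {1}.
For l_f = 1: m_f ∈ {m_i−1, m_i, m_i+1} ∩ [−1, 1] = {-1, 0, 1} → 3 states.
Total: 3.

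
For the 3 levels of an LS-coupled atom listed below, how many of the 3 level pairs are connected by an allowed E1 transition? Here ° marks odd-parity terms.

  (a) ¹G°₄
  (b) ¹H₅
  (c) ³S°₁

1

(a)–(b): allowed.
(a)–(c): forbidden (parity, ΔS, ΔL, ΔJ).
(b)–(c): forbidden (ΔS, ΔL, ΔJ).
Allowed pairs: 1 of 3.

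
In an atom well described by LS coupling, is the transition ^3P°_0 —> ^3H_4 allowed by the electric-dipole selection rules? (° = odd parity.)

Initial level: S=1, L=1, J=0, parity odd. Final level: S=1, L=5, J=4, parity even.
Parity must change: odd → even — ✓.
ΔS = 0: S: 1 → 1 — ✓.
ΔL = 0, ±1 (not L=0↔0): L: 1 → 5, ΔL = +4 — ✗.
ΔJ = 0, ±1 (not J=0↔0): J: 0 → 4, ΔJ = +4 — ✗.
Rule(s) violated: ΔL, ΔJ.

forbidden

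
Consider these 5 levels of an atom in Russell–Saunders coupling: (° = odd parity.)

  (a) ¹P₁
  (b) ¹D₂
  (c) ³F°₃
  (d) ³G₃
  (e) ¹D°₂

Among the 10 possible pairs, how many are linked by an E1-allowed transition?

3

(a)–(b): forbidden (parity).
(a)–(c): forbidden (ΔS, ΔL, ΔJ).
(a)–(d): forbidden (parity, ΔS, ΔL, ΔJ).
(a)–(e): allowed.
(b)–(c): forbidden (ΔS).
(b)–(d): forbidden (parity, ΔS, ΔL).
(b)–(e): allowed.
(c)–(d): allowed.
(c)–(e): forbidden (parity, ΔS).
(d)–(e): forbidden (ΔS, ΔL).
Allowed pairs: 3 of 10.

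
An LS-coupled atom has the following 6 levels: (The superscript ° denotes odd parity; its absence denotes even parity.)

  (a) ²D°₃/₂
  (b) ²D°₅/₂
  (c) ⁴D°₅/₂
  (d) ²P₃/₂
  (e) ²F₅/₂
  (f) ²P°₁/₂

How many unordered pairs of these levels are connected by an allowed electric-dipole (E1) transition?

5

(a)–(b): forbidden (parity).
(a)–(c): forbidden (parity, ΔS).
(a)–(d): allowed.
(a)–(e): allowed.
(a)–(f): forbidden (parity).
(b)–(c): forbidden (parity, ΔS).
(b)–(d): allowed.
(b)–(e): allowed.
(b)–(f): forbidden (parity, ΔJ).
(c)–(d): forbidden (ΔS).
(c)–(e): forbidden (ΔS).
(c)–(f): forbidden (parity, ΔS, ΔJ).
(d)–(e): forbidden (parity, ΔL).
(d)–(f): allowed.
(e)–(f): forbidden (ΔL, ΔJ).
Allowed pairs: 5 of 15.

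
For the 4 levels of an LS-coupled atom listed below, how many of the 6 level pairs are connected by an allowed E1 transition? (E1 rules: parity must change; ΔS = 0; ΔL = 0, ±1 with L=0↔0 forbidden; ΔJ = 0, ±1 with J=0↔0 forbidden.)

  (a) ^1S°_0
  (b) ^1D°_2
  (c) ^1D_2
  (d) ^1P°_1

2

(a)–(b): forbidden (parity, ΔL, ΔJ).
(a)–(c): forbidden (ΔL, ΔJ).
(a)–(d): forbidden (parity).
(b)–(c): allowed.
(b)–(d): forbidden (parity).
(c)–(d): allowed.
Allowed pairs: 2 of 6.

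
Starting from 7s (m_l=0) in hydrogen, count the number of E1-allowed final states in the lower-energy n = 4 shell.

E1 requires Δl = ±1, so l_f ∈ {-1, 1}; with 0 ≤ l_f ≤ n_f−1 = 3, the allowed l_f values are {1}.
For l_f = 1: m_f ∈ {m_i−1, m_i, m_i+1} ∩ [−1, 1] = {-1, 0, 1} → 3 states.
Total: 3.

3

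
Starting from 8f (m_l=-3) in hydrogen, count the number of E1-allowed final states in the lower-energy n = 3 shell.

1

E1 requires Δl = ±1, so l_f ∈ {2, 4}; with 0 ≤ l_f ≤ n_f−1 = 2, the allowed l_f values are {2}.
For l_f = 2: m_f ∈ {m_i−1, m_i, m_i+1} ∩ [−2, 2] = {-2} → 1 state.
Total: 1.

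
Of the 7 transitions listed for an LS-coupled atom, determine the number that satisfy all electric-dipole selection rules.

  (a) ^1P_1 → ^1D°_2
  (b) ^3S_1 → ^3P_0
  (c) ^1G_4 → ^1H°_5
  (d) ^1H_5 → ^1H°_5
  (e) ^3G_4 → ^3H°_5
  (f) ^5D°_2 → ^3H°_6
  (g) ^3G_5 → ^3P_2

(a) allowed
(b) forbidden (parity fails)
(c) allowed
(d) allowed
(e) allowed
(f) forbidden (parity, ΔS, ΔL, ΔJ fail)
(g) forbidden (parity, ΔL, ΔJ fail)
Total allowed: 4 of 7.

4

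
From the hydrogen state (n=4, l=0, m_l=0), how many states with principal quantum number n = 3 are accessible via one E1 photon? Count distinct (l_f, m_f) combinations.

E1 requires Δl = ±1, so l_f ∈ {-1, 1}; with 0 ≤ l_f ≤ n_f−1 = 2, the allowed l_f values are {1}.
For l_f = 1: m_f ∈ {m_i−1, m_i, m_i+1} ∩ [−1, 1] = {-1, 0, 1} → 3 states.
Total: 3.

3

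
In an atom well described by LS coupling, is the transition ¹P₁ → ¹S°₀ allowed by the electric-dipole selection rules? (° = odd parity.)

Reading off the term symbols: S 0→0, L 1→0, J 1→0, parity even→odd.
ΔS = 0: S: 0 → 0 — ✓.
ΔL = 0, ±1 (not L=0↔0): L: 1 → 0, ΔL = -1 — ✓.
ΔJ = 0, ±1 (not J=0↔0): J: 1 → 0, ΔJ = -1 — ✓.
Parity must change: even → odd — ✓.
All four E1 rules are satisfied.

allowed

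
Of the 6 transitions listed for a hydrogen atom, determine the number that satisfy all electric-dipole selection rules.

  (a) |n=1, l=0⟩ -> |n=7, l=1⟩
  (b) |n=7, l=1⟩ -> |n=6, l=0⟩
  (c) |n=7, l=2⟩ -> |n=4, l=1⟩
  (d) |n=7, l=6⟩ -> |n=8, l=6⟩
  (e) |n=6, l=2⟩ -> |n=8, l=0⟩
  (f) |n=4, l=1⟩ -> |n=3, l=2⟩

4

(a) allowed
(b) allowed
(c) allowed
(d) forbidden — Δl = +0 (E1 requires Δl = ±1)
(e) forbidden — Δl = -2 (E1 requires Δl = ±1)
(f) allowed
Total allowed: 4 of 6.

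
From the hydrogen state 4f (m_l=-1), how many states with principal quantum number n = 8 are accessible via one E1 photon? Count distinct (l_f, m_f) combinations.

E1 requires Δl = ±1, so l_f ∈ {2, 4}; with 0 ≤ l_f ≤ n_f−1 = 7, the allowed l_f values are {2, 4}.
For l_f = 2: m_f ∈ {m_i−1, m_i, m_i+1} ∩ [−2, 2] = {-2, -1, 0} → 3 states.
For l_f = 4: m_f ∈ {m_i−1, m_i, m_i+1} ∩ [−4, 4] = {-2, -1, 0} → 3 states.
Total: 6.

6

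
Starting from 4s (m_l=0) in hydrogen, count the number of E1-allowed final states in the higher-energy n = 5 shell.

E1 requires Δl = ±1, so l_f ∈ {-1, 1}; with 0 ≤ l_f ≤ n_f−1 = 4, the allowed l_f values are {1}.
For l_f = 1: m_f ∈ {m_i−1, m_i, m_i+1} ∩ [−1, 1] = {-1, 0, 1} → 3 states.
Total: 3.

3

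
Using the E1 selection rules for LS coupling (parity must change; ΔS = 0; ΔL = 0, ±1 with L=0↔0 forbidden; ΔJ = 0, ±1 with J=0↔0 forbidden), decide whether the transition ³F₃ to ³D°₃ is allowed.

Reading off the term symbols: S 1→1, L 3→2, J 3→3, parity even→odd.
Parity must change: even → odd — ok.
ΔS = 0: S: 1 → 1 — ok.
ΔL = 0, ±1 (not L=0↔0): L: 3 → 2, ΔL = -1 — ok.
ΔJ = 0, ±1 (not J=0↔0): J: 3 → 3, ΔJ = +0 — ok.
All four E1 rules are satisfied.

allowed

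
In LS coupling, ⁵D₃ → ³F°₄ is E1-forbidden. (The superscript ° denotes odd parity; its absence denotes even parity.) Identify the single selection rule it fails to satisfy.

the ΔS = 0 rule

Initial level: S=2, L=2, J=3, parity even. Final level: S=1, L=3, J=4, parity odd.
ΔS = 0: S: 2 → 1 — fails.
ΔJ = 0, ±1 (not J=0↔0): J: 3 → 4, ΔJ = +1 — ok.
Parity must change: even → odd — ok.
ΔL = 0, ±1 (not L=0↔0): L: 2 → 3, ΔL = +1 — ok.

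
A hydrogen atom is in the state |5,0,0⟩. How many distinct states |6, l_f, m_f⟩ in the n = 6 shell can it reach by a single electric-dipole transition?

E1 requires Δl = ±1, so l_f ∈ {-1, 1}; with 0 ≤ l_f ≤ n_f−1 = 5, the allowed l_f values are {1}.
For l_f = 1: m_f ∈ {m_i−1, m_i, m_i+1} ∩ [−1, 1] = {-1, 0, 1} → 3 states.
Total: 3.

3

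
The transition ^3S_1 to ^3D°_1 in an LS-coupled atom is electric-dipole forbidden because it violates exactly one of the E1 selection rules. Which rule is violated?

Initial level: S=1, L=0, J=1, parity even. Final level: S=1, L=2, J=1, parity odd.
Parity must change: even → odd — ✓.
ΔS = 0: S: 1 → 1 — ✓.
ΔL = 0, ±1 (not L=0↔0): L: 0 → 2, ΔL = +2 — ✗.
ΔJ = 0, ±1 (not J=0↔0): J: 1 → 1, ΔJ = +0 — ✓.

the ΔL = 0, ±1 rule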